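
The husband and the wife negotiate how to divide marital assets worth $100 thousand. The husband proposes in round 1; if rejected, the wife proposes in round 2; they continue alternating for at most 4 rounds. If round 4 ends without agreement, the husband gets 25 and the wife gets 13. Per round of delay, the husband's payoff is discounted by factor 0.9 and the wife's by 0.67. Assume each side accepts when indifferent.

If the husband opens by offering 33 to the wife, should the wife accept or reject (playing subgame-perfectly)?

Round 4 (the wife proposes): the husband gets 25 if talks fail, so the wife offers 25 and keeps 75.
Round 3 (the husband proposes): the wife can get 75 next round, worth 0.67 × 75 = 50.25 now. The husband offers 50.25 and keeps 100 − 50.25 = 49.75.
Round 2 (the wife proposes): the husband can get 49.75 next round, worth 0.9 × 49.75 = 44.775 now, so the wife offers 44.775, keeping 55.225.
So by rejecting in round 1, the wife gets 55.225 next round, worth 0.67 × 55.225 = 37.00075 now.
Offer 33 < 37.00075, so the wife rejects.

Reject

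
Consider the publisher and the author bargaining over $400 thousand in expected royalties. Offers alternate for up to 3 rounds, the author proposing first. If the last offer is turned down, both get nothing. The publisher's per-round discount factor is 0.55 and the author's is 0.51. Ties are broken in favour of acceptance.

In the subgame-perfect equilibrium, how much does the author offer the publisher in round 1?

Work backward from the last round.
Round 3 (the author proposes): the publisher will accept anything ≥ 0, so the author offers 0 and keeps 400.
Round 2 (the publisher proposes): the author can get 400 next round, worth 0.51 × 400 = 204 now; the publisher offers that and keeps 196.
Round 1 (the author proposes): the publisher can get 196 next round, worth 0.55 × 196 = 107.8 now. The author offers 107.8 and keeps 400 − 107.8 = 292.2.

107.8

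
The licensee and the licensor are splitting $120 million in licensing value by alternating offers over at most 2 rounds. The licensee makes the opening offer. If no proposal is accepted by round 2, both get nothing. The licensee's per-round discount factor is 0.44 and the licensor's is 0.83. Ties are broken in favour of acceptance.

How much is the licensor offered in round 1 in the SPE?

By backward induction:
Round 2 (the licensor proposes): the licensee will accept anything ≥ 0, so the licensor offers 0 and keeps 120.
Round 1 (the licensee proposes): the licensor can get 120 next round, worth 0.83 × 120 = 99.6 now, so the licensee offers 99.6, keeping 20.4.

99.6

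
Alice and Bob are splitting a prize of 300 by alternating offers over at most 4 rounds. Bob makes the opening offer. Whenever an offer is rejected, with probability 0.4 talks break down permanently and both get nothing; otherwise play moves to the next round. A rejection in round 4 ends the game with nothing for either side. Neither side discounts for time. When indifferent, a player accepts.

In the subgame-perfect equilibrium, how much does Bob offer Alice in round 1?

Round 4 (Alice proposes): rejection yields 0 for Bob; Alice offers 0 and keeps 300.
Round 3 (Bob proposes): rejecting gives Alice an expected 0.6 × 300 = 180, so Bob offers 180, keeping 120.
Round 2 (Alice proposes): rejecting gives Bob an expected 0.6 × 120 = 72, so Alice offers 72, keeping 228.
Round 1 (Bob proposes): rejecting gives Alice an expected 0.6 × 228 = 136.8. Bob offers 136.8 and keeps 300 − 136.8 = 163.2.

136.8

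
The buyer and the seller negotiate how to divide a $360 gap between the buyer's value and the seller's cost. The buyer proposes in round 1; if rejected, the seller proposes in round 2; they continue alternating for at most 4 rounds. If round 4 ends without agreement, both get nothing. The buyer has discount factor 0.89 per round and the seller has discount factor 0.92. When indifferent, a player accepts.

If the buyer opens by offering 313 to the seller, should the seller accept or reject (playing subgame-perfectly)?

Accept

Work out the seller's continuation value if the offer is rejected.
Round 4 (the seller proposes): the buyer will accept anything ≥ 0, so the seller offers 0 and keeps 360.
Round 3 (the buyer proposes): the seller can get 360 next round, worth 0.92 × 360 = 331.2 now, so the buyer offers 331.2, keeping 28.8.
Round 2 (the seller proposes): the buyer can get 28.8 next round, worth 0.89 × 28.8 = 25.632 now. The seller offers 25.632 and keeps 360 − 25.632 = 334.368.
So by rejecting in round 1, the seller gets 334.368 next round, worth 0.92 × 334.368 = 307.61856 now.
Offer 313 ≥ 307.61856, so the seller accepts.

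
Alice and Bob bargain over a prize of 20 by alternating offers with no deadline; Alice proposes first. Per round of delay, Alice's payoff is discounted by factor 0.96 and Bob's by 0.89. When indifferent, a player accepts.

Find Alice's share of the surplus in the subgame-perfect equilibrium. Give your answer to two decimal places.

15.11

Let x be Alice's share when Alice proposes and y be Bob's share when Bob proposes.
Bob accepts iff offered ≥ 0.89·y, so x = 20 − 0.89y. Symmetrically y = 20 − 0.96x.
Substituting: x = 20 − 0.89(20 − 0.96x), giving x(1 − 0.96·0.89) = 20(1 − 0.89).
So x = 20 × 0.11 / 0.1456 ≈ 15.1099, and Bob receives 20 − x ≈ 4.8901.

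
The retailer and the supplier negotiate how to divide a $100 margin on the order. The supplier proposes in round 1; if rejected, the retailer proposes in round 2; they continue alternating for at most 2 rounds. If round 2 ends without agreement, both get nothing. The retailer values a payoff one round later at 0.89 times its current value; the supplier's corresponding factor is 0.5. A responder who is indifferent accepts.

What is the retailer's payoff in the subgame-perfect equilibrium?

Round 2 (the retailer proposes): the supplier will accept anything ≥ 0, so the retailer offers 0 and keeps 100.
Round 1 (the supplier proposes): the retailer can get 100 next round, worth 0.89 × 100 = 89 now, so the supplier offers 89, keeping 11.

89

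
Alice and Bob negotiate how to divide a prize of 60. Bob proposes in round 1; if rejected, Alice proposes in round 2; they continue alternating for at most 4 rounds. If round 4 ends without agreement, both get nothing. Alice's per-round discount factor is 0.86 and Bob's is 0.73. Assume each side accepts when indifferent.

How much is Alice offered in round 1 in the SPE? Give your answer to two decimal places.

Round 4 (Alice proposes): Bob will accept anything ≥ 0, so Alice offers 0 and keeps 60.
Round 3 (Bob proposes): Alice can get 60 next round, worth 0.86 × 60 = 51.6 now; Bob offers that and keeps 8.4.
Round 2 (Alice proposes): Bob can get 8.4 next round, worth 0.73 × 8.4 = 6.132 now; Alice offers that and keeps 53.868.
Round 1 (Bob proposes): Alice can get 53.868 next round, worth 0.86 × 53.868 = 46.32648 now. Bob offers 46.32648 and keeps 60 − 46.32648 = 13.67352.

46.33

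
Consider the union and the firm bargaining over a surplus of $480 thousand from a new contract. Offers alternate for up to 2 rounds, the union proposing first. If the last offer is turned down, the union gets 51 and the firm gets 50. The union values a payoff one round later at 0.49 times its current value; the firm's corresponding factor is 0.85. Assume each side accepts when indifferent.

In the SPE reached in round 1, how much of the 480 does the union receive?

By backward induction:
Round 2 (the firm proposes): the union gets 51 if talks fail, so the firm offers 51 and keeps 429.
Round 1 (the union proposes): the firm can get 429 next round, worth 0.85 × 429 = 364.65 now, so the union offers 364.65, keeping 115.35.

115.35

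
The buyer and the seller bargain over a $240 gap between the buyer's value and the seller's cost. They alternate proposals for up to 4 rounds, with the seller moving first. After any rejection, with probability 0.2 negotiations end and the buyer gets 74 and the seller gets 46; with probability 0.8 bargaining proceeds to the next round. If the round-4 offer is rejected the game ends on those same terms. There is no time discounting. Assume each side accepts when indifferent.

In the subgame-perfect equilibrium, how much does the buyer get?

154.64

Round 4 (the buyer proposes): the seller gets 46 if talks fail, so the buyer offers 46 and keeps 194.
Round 3 (the seller proposes): rejecting gives the buyer an expected 0.8 × 194 + 0.2 × 74 = 170. The seller offers 170 and keeps 240 − 170 = 70.
Round 2 (the buyer proposes): rejecting gives the seller an expected 0.8 × 70 + 0.2 × 46 = 65.2; the buyer offers that and keeps 174.8.
Round 1 (the seller proposes): rejecting gives the buyer an expected 0.8 × 174.8 + 0.2 × 74 = 154.64. The seller offers 154.64 and keeps 240 − 154.64 = 85.36.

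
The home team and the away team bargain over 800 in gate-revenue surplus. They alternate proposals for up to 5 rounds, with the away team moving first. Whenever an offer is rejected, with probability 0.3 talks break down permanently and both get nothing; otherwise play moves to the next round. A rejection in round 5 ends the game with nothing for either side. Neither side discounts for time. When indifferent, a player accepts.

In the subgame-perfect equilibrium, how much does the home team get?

250.32

Round 5 (the away team proposes): rejection yields 0 for the home team; the away team offers 0 and keeps 800.
Round 4 (the home team proposes): rejecting gives the away team an expected 0.7 × 800 = 560. The home team offers 560 and keeps 800 − 560 = 240.
Round 3 (the away team proposes): rejecting gives the home team an expected 0.7 × 240 = 168, so the away team offers 168, keeping 632.
Round 2 (the home team proposes): rejecting gives the away team an expected 0.7 × 632 = 442.4; the home team offers that and keeps 357.6.
Round 1 (the away team proposes): rejecting gives the home team an expected 0.7 × 357.6 = 250.32; the away team offers that and keeps 549.68.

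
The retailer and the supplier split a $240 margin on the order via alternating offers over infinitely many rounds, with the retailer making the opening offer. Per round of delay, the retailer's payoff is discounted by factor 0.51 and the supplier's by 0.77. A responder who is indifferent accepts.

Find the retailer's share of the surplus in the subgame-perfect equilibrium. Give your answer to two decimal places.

Let x be the retailer's share when the retailer proposes and y be the supplier's share when the supplier proposes.
The supplier accepts iff offered ≥ 0.77·y, so x = 240 − 0.77y. Symmetrically y = 240 − 0.51x.
Substituting: x = 240 − 0.77(240 − 0.51x), giving x(1 − 0.51·0.77) = 240(1 − 0.77).
So x = 240 × 0.23 / 0.6073 ≈ 90.8941, and the supplier receives 240 − x ≈ 149.1059.

90.89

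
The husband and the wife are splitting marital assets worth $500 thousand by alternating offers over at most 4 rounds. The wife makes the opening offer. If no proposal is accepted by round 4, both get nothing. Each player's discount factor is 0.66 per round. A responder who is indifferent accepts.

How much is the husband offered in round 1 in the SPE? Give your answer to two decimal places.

Round 4 (the husband proposes): rejection yields 0 for the wife; the husband offers 0 and keeps 500.
Round 3 (the wife proposes): the husband can get 500 next round, worth 0.66 × 500 = 330 now; the wife offers that and keeps 170.
Round 2 (the husband proposes): the wife can get 170 next round, worth 0.66 × 170 = 112.2 now. The husband offers 112.2 and keeps 500 − 112.2 = 387.8.
Round 1 (the wife proposes): the husband can get 387.8 next round, worth 0.66 × 387.8 = 255.948 now; the wife offers that and keeps 244.052.

255.95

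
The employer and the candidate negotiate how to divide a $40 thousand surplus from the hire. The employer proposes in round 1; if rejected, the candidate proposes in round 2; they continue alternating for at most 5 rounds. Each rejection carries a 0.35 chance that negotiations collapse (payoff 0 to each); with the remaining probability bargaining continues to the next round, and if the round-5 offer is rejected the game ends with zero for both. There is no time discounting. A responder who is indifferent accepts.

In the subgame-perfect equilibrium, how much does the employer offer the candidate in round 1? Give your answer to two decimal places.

12.94

Round 5 (the employer proposes): rejection yields 0 for the candidate; the employer offers 0 and keeps 40.
Round 4 (the candidate proposes): rejecting gives the employer an expected 0.65 × 40 = 26. The candidate offers 26 and keeps 40 − 26 = 14.
Round 3 (the employer proposes): rejecting gives the candidate an expected 0.65 × 14 = 9.1, so the employer offers 9.1, keeping 30.9.
Round 2 (the candidate proposes): rejecting gives the employer an expected 0.65 × 30.9 = 20.085; the candidate offers that and keeps 19.915.
Round 1 (the employer proposes): rejecting gives the candidate an expected 0.65 × 19.915 = 12.94475, so the employer offers 12.94475, keeping 27.05525.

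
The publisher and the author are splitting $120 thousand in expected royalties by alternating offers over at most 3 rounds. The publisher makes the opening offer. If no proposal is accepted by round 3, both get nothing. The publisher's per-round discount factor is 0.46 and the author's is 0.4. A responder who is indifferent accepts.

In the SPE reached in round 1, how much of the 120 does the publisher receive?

94.08

Round 3 (the publisher proposes): rejection yields 0 for the author; the publisher offers 0 and keeps 120.
Round 2 (the author proposes): the publisher can get 120 next round, worth 0.46 × 120 = 55.2 now; the author offers that and keeps 64.8.
Round 1 (the publisher proposes): the author can get 64.8 next round, worth 0.4 × 64.8 = 25.92 now. The publisher offers 25.92 and keeps 120 − 25.92 = 94.08.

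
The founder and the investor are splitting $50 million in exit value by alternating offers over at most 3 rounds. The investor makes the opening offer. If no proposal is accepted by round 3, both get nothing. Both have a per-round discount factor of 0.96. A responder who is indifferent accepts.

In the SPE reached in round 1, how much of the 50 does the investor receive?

48.08

Round 3 (the investor proposes): rejection yields 0 for the founder; the investor offers 0 and keeps 50.
Round 2 (the founder proposes): the investor can get 50 next round, worth 0.96 × 50 = 48 now, so the founder offers 48, keeping 2.
Round 1 (the investor proposes): the founder can get 2 next round, worth 0.96 × 2 = 1.92 now, so the investor offers 1.92, keeping 48.08.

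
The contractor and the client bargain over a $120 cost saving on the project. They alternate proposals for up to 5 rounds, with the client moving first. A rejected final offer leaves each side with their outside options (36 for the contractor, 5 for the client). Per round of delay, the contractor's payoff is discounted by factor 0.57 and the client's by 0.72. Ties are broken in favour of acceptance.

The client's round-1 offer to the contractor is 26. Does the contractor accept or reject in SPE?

Round 5 (the client proposes): the contractor gets 36 if talks fail, so the client offers 36 and keeps 84.
Round 4 (the contractor proposes): the client can get 84 next round, worth 0.72 × 84 = 60.48 now, so the contractor offers 60.48, keeping 59.52.
Round 3 (the client proposes): the contractor can get 59.52 next round, worth 0.57 × 59.52 = 33.9264 now; the client offers that and keeps 86.0736.
Round 2 (the contractor proposes): the client can get 86.0736 next round, worth 0.72 × 86.0736 = 61.972992 now; the contractor offers that and keeps 58.027008.
So by rejecting in round 1, the contractor gets 58.027008 next round, worth 0.57 × 58.027008 = 33.07539456 now.
Offer 26 < 33.07539456, so the contractor rejects.

Reject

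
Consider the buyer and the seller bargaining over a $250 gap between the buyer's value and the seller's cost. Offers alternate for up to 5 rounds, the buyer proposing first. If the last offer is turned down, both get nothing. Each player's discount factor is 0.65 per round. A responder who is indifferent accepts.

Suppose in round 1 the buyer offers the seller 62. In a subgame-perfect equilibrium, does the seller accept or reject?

Reject

Round 5 (the buyer proposes): the seller will accept anything ≥ 0, so the buyer offers 0 and keeps 250.
Round 4 (the seller proposes): the buyer can get 250 next round, worth 0.65 × 250 = 162.5 now, so the seller offers 162.5, keeping 87.5.
Round 3 (the buyer proposes): the seller can get 87.5 next round, worth 0.65 × 87.5 = 56.875 now; the buyer offers that and keeps 193.125.
Round 2 (the seller proposes): the buyer can get 193.125 next round, worth 0.65 × 193.125 = 125.53125 now, so the seller offers 125.53125, keeping 124.46875.
So by rejecting in round 1, the seller gets 124.46875 next round, worth 0.65 × 124.46875 = 80.9046875 now.
Offer 62 < 80.9046875, so the seller rejects.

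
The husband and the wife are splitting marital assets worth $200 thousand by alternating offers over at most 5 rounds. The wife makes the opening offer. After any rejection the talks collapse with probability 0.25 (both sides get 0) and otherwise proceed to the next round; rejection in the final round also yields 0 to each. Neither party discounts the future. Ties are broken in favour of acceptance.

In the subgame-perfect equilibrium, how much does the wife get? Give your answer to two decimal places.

141.41

By backward induction:
Round 5 (the wife proposes): rejection yields 0 for the husband; the wife offers 0 and keeps 200.
Round 4 (the husband proposes): rejecting gives the wife an expected 0.75 × 200 = 150. The husband offers 150 and keeps 200 − 150 = 50.
Round 3 (the wife proposes): rejecting gives the husband an expected 0.75 × 50 = 37.5; the wife offers that and keeps 162.5.
Round 2 (the husband proposes): rejecting gives the wife an expected 0.75 × 162.5 = 121.875; the husband offers that and keeps 78.125.
Round 1 (the wife proposes): rejecting gives the husband an expected 0.75 × 78.125 = 58.59375. The wife offers 58.59375 and keeps 200 − 58.59375 = 141.40625.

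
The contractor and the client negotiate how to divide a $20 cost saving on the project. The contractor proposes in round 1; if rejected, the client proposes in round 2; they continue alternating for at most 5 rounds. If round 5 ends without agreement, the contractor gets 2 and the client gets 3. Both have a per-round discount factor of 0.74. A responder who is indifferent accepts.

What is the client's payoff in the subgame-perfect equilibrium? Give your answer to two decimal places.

6.85

Round 5 (the contractor proposes): the client gets 3 if talks fail, so the contractor offers 3 and keeps 17.
Round 4 (the client proposes): the contractor can get 17 next round, worth 0.74 × 17 = 12.58 now, so the client offers 12.58, keeping 7.42.
Round 3 (the contractor proposes): the client can get 7.42 next round, worth 0.74 × 7.42 = 5.4908 now; the contractor offers that and keeps 14.5092.
Round 2 (the client proposes): the contractor can get 14.5092 next round, worth 0.74 × 14.5092 = 10.736808 now. The client offers 10.736808 and keeps 20 − 10.736808 = 9.263192.
Round 1 (the contractor proposes): the client can get 9.263192 next round, worth 0.74 × 9.263192 = 6.85476208 now. The contractor offers 6.85476208 and keeps 20 − 6.85476208 = 13.14523792.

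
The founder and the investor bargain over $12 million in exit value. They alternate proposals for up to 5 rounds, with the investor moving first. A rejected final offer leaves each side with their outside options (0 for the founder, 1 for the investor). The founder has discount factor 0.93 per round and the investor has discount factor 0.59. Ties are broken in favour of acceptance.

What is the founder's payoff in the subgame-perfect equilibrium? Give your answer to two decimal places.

Solve by backward induction from round 5.
Round 5 (the investor proposes): rejection yields 0 for the founder; the investor offers 0 and keeps 12.
Round 4 (the founder proposes): the investor can get 12 next round, worth 0.59 × 12 = 7.08 now, so the founder offers 7.08, keeping 4.92.
Round 3 (the investor proposes): the founder can get 4.92 next round, worth 0.93 × 4.92 = 4.5756 now; the investor offers that and keeps 7.4244.
Round 2 (the founder proposes): the investor can get 7.4244 next round, worth 0.59 × 7.4244 = 4.380396 now, so the founder offers 4.380396, keeping 7.619604.
Round 1 (the investor proposes): the founder can get 7.619604 next round, worth 0.93 × 7.619604 = 7.08623172 now. The investor offers 7.08623172 and keeps 12 − 7.08623172 = 4.91376828.

7.09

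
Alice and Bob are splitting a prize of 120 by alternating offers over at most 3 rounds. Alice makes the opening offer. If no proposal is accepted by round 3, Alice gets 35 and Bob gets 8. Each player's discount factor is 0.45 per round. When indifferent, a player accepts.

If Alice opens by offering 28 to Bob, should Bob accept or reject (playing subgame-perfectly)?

Reject

Work out Bob's continuation value if the offer is rejected.
Round 3 (Alice proposes): Bob gets 8 if talks fail, so Alice offers 8 and keeps 112.
Round 2 (Bob proposes): Alice can get 112 next round, worth 0.45 × 112 = 50.4 now, so Bob offers 50.4, keeping 69.6.
So by rejecting in round 1, Bob gets 69.6 next round, worth 0.45 × 69.6 = 31.32 now.
Offer 28 < 31.32, so Bob rejects.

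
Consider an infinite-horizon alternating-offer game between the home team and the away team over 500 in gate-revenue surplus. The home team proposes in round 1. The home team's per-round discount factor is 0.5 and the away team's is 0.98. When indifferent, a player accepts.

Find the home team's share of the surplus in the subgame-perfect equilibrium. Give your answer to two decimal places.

19.61

Let x be the home team's share when the home team proposes and y be the away team's share when the away team proposes.
The away team accepts iff offered ≥ 0.98·y, so x = 500 − 0.98y. Symmetrically y = 500 − 0.5x.
Substituting: x = 500 − 0.98(500 − 0.5x), giving x(1 − 0.5·0.98) = 500(1 − 0.98).
So x = 500 × 0.02 / 0.51 ≈ 19.6078, and the away team receives 500 − x ≈ 480.3922.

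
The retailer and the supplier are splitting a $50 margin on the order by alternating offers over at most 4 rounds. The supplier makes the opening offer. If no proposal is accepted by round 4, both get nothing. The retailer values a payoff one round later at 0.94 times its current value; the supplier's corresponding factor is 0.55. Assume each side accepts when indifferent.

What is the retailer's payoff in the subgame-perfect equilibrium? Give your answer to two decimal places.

Work backward from the last round.
Round 4 (the retailer proposes): rejection yields 0 for the supplier; the retailer offers 0 and keeps 50.
Round 3 (the supplier proposes): the retailer can get 50 next round, worth 0.94 × 50 = 47 now, so the supplier offers 47, keeping 3.
Round 2 (the retailer proposes): the supplier can get 3 next round, worth 0.55 × 3 = 1.65 now, so the retailer offers 1.65, keeping 48.35.
Round 1 (the supplier proposes): the retailer can get 48.35 next round, worth 0.94 × 48.35 = 45.449 now, so the supplier offers 45.449, keeping 4.551.

45.45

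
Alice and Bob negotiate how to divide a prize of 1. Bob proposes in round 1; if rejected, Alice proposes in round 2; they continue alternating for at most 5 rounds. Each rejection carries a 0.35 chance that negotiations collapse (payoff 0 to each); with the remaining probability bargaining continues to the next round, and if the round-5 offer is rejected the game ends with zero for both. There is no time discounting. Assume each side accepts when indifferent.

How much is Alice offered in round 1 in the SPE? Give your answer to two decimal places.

0.32

Round 5 (Bob proposes): Alice will accept anything ≥ 0, so Bob offers 0 and keeps 1.
Round 4 (Alice proposes): rejecting gives Bob an expected 0.65 × 1 = 0.65. Alice offers 0.65 and keeps 1 − 0.65 = 0.35.
Round 3 (Bob proposes): rejecting gives Alice an expected 0.65 × 0.35 = 0.2275. Bob offers 0.2275 and keeps 1 − 0.2275 = 0.7725.
Round 2 (Alice proposes): rejecting gives Bob an expected 0.65 × 0.7725 = 0.502125. Alice offers 0.502125 and keeps 1 − 0.502125 = 0.497875.
Round 1 (Bob proposes): rejecting gives Alice an expected 0.65 × 0.497875 = 0.32361875. Bob offers 0.32361875 and keeps 1 − 0.32361875 = 0.67638125.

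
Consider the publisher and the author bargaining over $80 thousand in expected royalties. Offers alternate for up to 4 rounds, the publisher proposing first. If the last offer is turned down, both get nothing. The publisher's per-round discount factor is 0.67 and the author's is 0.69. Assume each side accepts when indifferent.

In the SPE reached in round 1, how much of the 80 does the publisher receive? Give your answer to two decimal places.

By backward induction:
Round 4 (the author proposes): the publisher will accept anything ≥ 0, so the author offers 0 and keeps 80.
Round 3 (the publisher proposes): the author can get 80 next round, worth 0.69 × 80 = 55.2 now, so the publisher offers 55.2, keeping 24.8.
Round 2 (the author proposes): the publisher can get 24.8 next round, worth 0.67 × 24.8 = 16.616 now, so the author offers 16.616, keeping 63.384.
Round 1 (the publisher proposes): the author can get 63.384 next round, worth 0.69 × 63.384 = 43.73496 now, so the publisher offers 43.73496, keeping 36.26504.

36.27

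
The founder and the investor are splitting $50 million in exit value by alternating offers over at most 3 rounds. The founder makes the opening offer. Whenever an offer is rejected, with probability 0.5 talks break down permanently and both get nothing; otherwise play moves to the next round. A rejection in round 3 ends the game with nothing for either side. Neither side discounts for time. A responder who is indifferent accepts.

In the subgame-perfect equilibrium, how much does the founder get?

37.5

By backward induction:
Round 3 (the founder proposes): the investor will accept anything ≥ 0, so the founder offers 0 and keeps 50.
Round 2 (the investor proposes): rejecting gives the founder an expected 0.5 × 50 = 25; the investor offers that and keeps 25.
Round 1 (the founder proposes): rejecting gives the investor an expected 0.5 × 25 = 12.5; the founder offers that and keeps 37.5.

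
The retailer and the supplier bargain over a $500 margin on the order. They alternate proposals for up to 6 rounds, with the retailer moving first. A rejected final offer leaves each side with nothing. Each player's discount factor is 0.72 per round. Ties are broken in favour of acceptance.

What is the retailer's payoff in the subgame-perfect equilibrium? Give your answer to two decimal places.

Round 6 (the supplier proposes): rejection yields 0 for the retailer; the supplier offers 0 and keeps 500.
Round 5 (the retailer proposes): the supplier can get 500 next round, worth 0.72 × 500 = 360 now; the retailer offers that and keeps 140.
Round 4 (the supplier proposes): the retailer can get 140 next round, worth 0.72 × 140 = 100.8 now; the supplier offers that and keeps 399.2.
Round 3 (the retailer proposes): the supplier can get 399.2 next round, worth 0.72 × 399.2 = 287.424 now. The retailer offers 287.424 and keeps 500 − 287.424 = 212.576.
Round 2 (the supplier proposes): the retailer can get 212.576 next round, worth 0.72 × 212.576 = 153.05472 now; the supplier offers that and keeps 346.94528.
Round 1 (the retailer proposes): the supplier can get 346.94528 next round, worth 0.72 × 346.94528 = 249.8006016 now. The retailer offers 249.8006016 and keeps 500 − 249.8006016 = 250.1993984.

250.20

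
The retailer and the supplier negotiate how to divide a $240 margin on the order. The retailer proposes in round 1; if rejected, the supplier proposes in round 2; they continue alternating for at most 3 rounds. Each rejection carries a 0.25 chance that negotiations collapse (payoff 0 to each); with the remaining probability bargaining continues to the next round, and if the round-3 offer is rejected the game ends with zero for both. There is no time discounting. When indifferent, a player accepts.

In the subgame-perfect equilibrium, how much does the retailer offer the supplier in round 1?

Round 3 (the retailer proposes): the supplier will accept anything ≥ 0, so the retailer offers 0 and keeps 240.
Round 2 (the supplier proposes): rejecting gives the retailer an expected 0.75 × 240 = 180. The supplier offers 180 and keeps 240 − 180 = 60.
Round 1 (the retailer proposes): rejecting gives the supplier an expected 0.75 × 60 = 45, so the retailer offers 45, keeping 195.

45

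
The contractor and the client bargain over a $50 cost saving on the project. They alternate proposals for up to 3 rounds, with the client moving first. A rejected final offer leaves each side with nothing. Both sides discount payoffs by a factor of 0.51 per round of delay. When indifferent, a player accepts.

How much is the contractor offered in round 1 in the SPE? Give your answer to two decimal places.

Round 3 (the client proposes): the contractor will accept anything ≥ 0, so the client offers 0 and keeps 50.
Round 2 (the contractor proposes): the client can get 50 next round, worth 0.51 × 50 = 25.5 now. The contractor offers 25.5 and keeps 50 − 25.5 = 24.5.
Round 1 (the client proposes): the contractor can get 24.5 next round, worth 0.51 × 24.5 = 12.495 now. The client offers 12.495 and keeps 50 − 12.495 = 37.505.

12.50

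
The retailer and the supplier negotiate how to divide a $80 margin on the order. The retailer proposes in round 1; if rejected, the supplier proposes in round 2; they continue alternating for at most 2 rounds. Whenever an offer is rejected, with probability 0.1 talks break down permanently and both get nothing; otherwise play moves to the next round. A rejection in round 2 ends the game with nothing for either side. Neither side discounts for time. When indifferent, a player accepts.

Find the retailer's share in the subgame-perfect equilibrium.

Round 2 (the supplier proposes): rejection yields 0 for the retailer; the supplier offers 0 and keeps 80.
Round 1 (the retailer proposes): rejecting gives the supplier an expected 0.9 × 80 = 72. The retailer offers 72 and keeps 80 − 72 = 8.

8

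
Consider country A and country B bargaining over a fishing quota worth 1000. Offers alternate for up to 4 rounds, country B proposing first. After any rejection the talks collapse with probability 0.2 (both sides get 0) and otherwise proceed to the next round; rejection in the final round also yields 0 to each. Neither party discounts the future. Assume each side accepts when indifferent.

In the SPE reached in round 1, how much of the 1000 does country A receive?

672

By backward induction:
Round 4 (country A proposes): country B will accept anything ≥ 0, so country A offers 0 and keeps 1000.
Round 3 (country B proposes): rejecting gives country A an expected 0.8 × 1000 = 800. Country B offers 800 and keeps 1000 − 800 = 200.
Round 2 (country A proposes): rejecting gives country B an expected 0.8 × 200 = 160; country A offers that and keeps 840.
Round 1 (country B proposes): rejecting gives country A an expected 0.8 × 840 = 672. Country B offers 672 and keeps 1000 − 672 = 328.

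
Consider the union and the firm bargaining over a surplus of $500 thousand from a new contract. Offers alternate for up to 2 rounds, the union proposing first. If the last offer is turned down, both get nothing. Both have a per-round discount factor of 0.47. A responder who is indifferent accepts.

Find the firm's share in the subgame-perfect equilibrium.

235

Round 2 (the firm proposes): the union will accept anything ≥ 0, so the firm offers 0 and keeps 500.
Round 1 (the union proposes): the firm can get 500 next round, worth 0.47 × 500 = 235 now. The union offers 235 and keeps 500 − 235 = 265.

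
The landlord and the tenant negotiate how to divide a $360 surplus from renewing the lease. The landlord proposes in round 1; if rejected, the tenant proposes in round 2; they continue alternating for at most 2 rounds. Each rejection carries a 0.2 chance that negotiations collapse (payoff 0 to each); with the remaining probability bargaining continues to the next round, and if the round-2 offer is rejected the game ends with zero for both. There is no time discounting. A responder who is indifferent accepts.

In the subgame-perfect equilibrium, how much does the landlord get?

By backward induction:
Round 2 (the tenant proposes): the landlord will accept anything ≥ 0, so the tenant offers 0 and keeps 360.
Round 1 (the landlord proposes): rejecting gives the tenant an expected 0.8 × 360 = 288, so the landlord offers 288, keeping 72.

72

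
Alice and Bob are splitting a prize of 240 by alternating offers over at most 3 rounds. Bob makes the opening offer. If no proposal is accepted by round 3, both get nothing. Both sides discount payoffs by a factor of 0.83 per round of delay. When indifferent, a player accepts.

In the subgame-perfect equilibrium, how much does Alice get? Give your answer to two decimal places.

Round 3 (Bob proposes): Alice will accept anything ≥ 0, so Bob offers 0 and keeps 240.
Round 2 (Alice proposes): Bob can get 240 next round, worth 0.83 × 240 = 199.2 now. Alice offers 199.2 and keeps 240 − 199.2 = 40.8.
Round 1 (Bob proposes): Alice can get 40.8 next round, worth 0.83 × 40.8 = 33.864 now. Bob offers 33.864 and keeps 240 − 33.864 = 206.136.

33.86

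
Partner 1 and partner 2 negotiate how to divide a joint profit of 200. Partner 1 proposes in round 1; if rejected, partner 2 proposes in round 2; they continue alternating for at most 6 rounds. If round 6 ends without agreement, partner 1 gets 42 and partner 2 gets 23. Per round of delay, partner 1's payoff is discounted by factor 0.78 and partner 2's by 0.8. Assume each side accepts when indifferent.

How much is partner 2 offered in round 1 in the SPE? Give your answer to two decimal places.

Round 6 (partner 2 proposes): partner 1 gets 42 if talks fail, so partner 2 offers 42 and keeps 158.
Round 5 (partner 1 proposes): partner 2 can get 158 next round, worth 0.8 × 158 = 126.4 now. Partner 1 offers 126.4 and keeps 200 − 126.4 = 73.6.
Round 4 (partner 2 proposes): partner 1 can get 73.6 next round, worth 0.78 × 73.6 = 57.408 now; partner 2 offers that and keeps 142.592.
Round 3 (partner 1 proposes): partner 2 can get 142.592 next round, worth 0.8 × 142.592 = 114.0736 now; partner 1 offers that and keeps 85.9264.
Round 2 (partner 2 proposes): partner 1 can get 85.9264 next round, worth 0.78 × 85.9264 = 67.022592 now; partner 2 offers that and keeps 132.977408.
Round 1 (partner 1 proposes): partner 2 can get 132.977408 next round, worth 0.8 × 132.977408 = 106.3819264 now, so partner 1 offers 106.3819264, keeping 93.6180736.

106.38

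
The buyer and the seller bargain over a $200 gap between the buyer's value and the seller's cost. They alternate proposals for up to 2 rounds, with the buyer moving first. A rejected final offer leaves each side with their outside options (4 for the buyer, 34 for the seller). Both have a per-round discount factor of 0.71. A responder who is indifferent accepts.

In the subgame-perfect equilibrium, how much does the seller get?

139.16

Round 2 (the seller proposes): the buyer gets 4 if talks fail, so the seller offers 4 and keeps 196.
Round 1 (the buyer proposes): the seller can get 196 next round, worth 0.71 × 196 = 139.16 now; the buyer offers that and keeps 60.84.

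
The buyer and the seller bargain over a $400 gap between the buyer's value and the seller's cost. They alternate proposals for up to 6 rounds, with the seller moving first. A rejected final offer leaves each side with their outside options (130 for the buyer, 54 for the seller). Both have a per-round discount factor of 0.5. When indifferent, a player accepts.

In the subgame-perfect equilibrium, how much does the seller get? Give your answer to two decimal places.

264.19

Round 6 (the buyer proposes): the seller gets 54 if talks fail, so the buyer offers 54 and keeps 346.
Round 5 (the seller proposes): the buyer can get 346 next round, worth 0.5 × 346 = 173 now. The seller offers 173 and keeps 400 − 173 = 227.
Round 4 (the buyer proposes): the seller can get 227 next round, worth 0.5 × 227 = 113.5 now. The buyer offers 113.5 and keeps 400 − 113.5 = 286.5.
Round 3 (the seller proposes): the buyer can get 286.5 next round, worth 0.5 × 286.5 = 143.25 now, so the seller offers 143.25, keeping 256.75.
Round 2 (the buyer proposes): the seller can get 256.75 next round, worth 0.5 × 256.75 = 128.375 now. The buyer offers 128.375 and keeps 400 − 128.375 = 271.625.
Round 1 (the seller proposes): the buyer can get 271.625 next round, worth 0.5 × 271.625 = 135.8125 now, so the seller offers 135.8125, keeping 264.1875.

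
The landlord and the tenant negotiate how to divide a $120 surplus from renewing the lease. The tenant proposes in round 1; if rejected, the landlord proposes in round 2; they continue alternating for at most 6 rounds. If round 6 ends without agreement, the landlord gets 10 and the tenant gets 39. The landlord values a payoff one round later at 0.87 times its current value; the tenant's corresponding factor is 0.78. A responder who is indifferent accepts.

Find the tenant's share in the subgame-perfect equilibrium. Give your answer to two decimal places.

Round 6 (the landlord proposes): the tenant gets 39 if talks fail, so the landlord offers 39 and keeps 81.
Round 5 (the tenant proposes): the landlord can get 81 next round, worth 0.87 × 81 = 70.47 now, so the tenant offers 70.47, keeping 49.53.
Round 4 (the landlord proposes): the tenant can get 49.53 next round, worth 0.78 × 49.53 = 38.6334 now. The landlord offers 38.6334 and keeps 120 − 38.6334 = 81.3666.
Round 3 (the tenant proposes): the landlord can get 81.3666 next round, worth 0.87 × 81.3666 = 70.788942 now, so the tenant offers 70.788942, keeping 49.211058.
Round 2 (the landlord proposes): the tenant can get 49.211058 next round, worth 0.78 × 49.211058 = 38.38462524 now, so the landlord offers 38.38462524, keeping 81.61537476.
Round 1 (the tenant proposes): the landlord can get 81.61537476 next round, worth 0.87 × 81.61537476 = 71.0053760412 now; the tenant offers that and keeps 48.9946239588.

48.99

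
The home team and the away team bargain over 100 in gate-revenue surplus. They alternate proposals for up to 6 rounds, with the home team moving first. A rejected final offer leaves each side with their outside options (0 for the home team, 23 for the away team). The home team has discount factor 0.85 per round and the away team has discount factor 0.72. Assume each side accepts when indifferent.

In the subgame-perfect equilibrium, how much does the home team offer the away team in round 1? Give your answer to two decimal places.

Round 6 (the away team proposes): rejection yields 0 for the home team; the away team offers 0 and keeps 100.
Round 5 (the home team proposes): the away team can get 100 next round, worth 0.72 × 100 = 72 now; the home team offers that and keeps 28.
Round 4 (the away team proposes): the home team can get 28 next round, worth 0.85 × 28 = 23.8 now, so the away team offers 23.8, keeping 76.2.
Round 3 (the home team proposes): the away team can get 76.2 next round, worth 0.72 × 76.2 = 54.864 now, so the home team offers 54.864, keeping 45.136.
Round 2 (the away team proposes): the home team can get 45.136 next round, worth 0.85 × 45.136 = 38.3656 now; the away team offers that and keeps 61.6344.
Round 1 (the home team proposes): the away team can get 61.6344 next round, worth 0.72 × 61.6344 = 44.376768 now. The home team offers 44.376768 and keeps 100 − 44.376768 = 55.623232.

44.38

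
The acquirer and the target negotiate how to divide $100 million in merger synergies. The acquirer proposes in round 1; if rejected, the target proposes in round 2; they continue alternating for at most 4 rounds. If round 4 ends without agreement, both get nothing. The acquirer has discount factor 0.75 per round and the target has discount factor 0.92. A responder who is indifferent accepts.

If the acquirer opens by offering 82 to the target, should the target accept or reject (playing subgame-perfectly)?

Work out the target's continuation value if the offer is rejected.
Round 4 (the target proposes): rejection yields 0 for the acquirer; the target offers 0 and keeps 100.
Round 3 (the acquirer proposes): the target can get 100 next round, worth 0.92 × 100 = 92 now, so the acquirer offers 92, keeping 8.
Round 2 (the target proposes): the acquirer can get 8 next round, worth 0.75 × 8 = 6 now, so the target offers 6, keeping 94.
So by rejecting in round 1, the target gets 94 next round, worth 0.92 × 94 = 86.48 now.
Offer 82 < 86.48, so the target rejects.

Reject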